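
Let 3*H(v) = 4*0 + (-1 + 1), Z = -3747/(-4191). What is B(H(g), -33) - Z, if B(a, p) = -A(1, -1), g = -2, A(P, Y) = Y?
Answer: 148/1397 ≈ 0.10594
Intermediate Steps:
Z = 1249/1397 (Z = -3747*(-1/4191) = 1249/1397 ≈ 0.89406)
H(v) = 0 (H(v) = (4*0 + (-1 + 1))/3 = (0 + 0)/3 = (⅓)*0 = 0)
B(a, p) = 1 (B(a, p) = -1*(-1) = 1)
B(H(g), -33) - Z = 1 - 1*1249/1397 = 1 - 1249/1397 = 148/1397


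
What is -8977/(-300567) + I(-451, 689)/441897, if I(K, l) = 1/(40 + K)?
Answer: 543466483364/18196292817063 ≈ 0.029867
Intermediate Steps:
-8977/(-300567) + I(-451, 689)/441897 = -8977/(-300567) + 1/((40 - 451)*441897) = -8977*(-1/300567) + (1/441897)/(-411) = 8977/300567 - 1/411*1/441897 = 8977/300567 - 1/181619667 = 543466483364/18196292817063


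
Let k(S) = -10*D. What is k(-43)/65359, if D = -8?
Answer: 80/65359 ≈ 0.0012240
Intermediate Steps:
k(S) = 80 (k(S) = -10*(-8) = 80)
k(-43)/65359 = 80/65359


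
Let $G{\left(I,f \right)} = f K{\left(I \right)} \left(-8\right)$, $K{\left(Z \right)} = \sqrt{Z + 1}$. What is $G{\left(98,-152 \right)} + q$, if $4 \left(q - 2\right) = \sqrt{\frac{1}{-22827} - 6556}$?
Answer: $2 + 3648 \sqrt{11} + \frac{i \sqrt{3416147589351}}{91308} \approx 12101.0 + 20.242 i$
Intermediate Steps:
$K{\left(Z \right)} = \sqrt{1 + Z}$
$G{\left(I,f \right)} = - 8 f \sqrt{1 + I}$ ($G{\left(I,f \right)} = f \sqrt{1 + I} \left(-8\right) = - 8 f \sqrt{1 + I}$)
$q = 2 + \frac{i \sqrt{3416147589351}}{91308}$ ($q = 2 + \frac{\sqrt{\frac{1}{-22827} - 6556}}{4} = 2 + \frac{\sqrt{- \frac{1}{22827} - 6556}}{4} = 2 + \frac{\sqrt{- \frac{149653813}{22827}}}{4} = 2 + \frac{\frac{1}{22827} i \sqrt{3416147589351}}{4} = 2 + \frac{i \sqrt{3416147589351}}{91308} \approx 2.0 + 20.242 i$)
$G{\left(98,-152 \right)} + q = \left(-8\right) \left(-152\right) \sqrt{1 + 98} + \left(2 + \frac{i \sqrt{3416147589351}}{91308}\right) = \left(-8\right) \left(-152\right) \sqrt{99} + \left(2 + \frac{i \sqrt{3416147589351}}{91308}\right) = \left(-8\right) \left(-152\right) 3 \sqrt{11} + \left(2 + \frac{i \sqrt{3416147589351}}{91308}\right) = 3648 \sqrt{11} + \left(2 + \frac{i \sqrt{3416147589351}}{91308}\right) = 2 + 3648 \sqrt{11} + \frac{i \sqrt{3416147589351}}{91308}$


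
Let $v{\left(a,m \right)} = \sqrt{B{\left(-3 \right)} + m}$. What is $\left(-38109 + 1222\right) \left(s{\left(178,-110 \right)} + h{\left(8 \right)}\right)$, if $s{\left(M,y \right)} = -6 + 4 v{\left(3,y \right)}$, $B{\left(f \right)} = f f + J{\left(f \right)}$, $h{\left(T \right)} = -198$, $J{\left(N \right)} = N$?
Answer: $7524948 - 295096 i \sqrt{26} \approx 7.5249 \cdot 10^{6} - 1.5047 \cdot 10^{6} i$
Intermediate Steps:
$B{\left(f \right)} = f + f^{2}$ ($B{\left(f \right)} = f f + f = f^{2} + f = f + f^{2}$)
$v{\left(a,m \right)} = \sqrt{6 + m}$ ($v{\left(a,m \right)} = \sqrt{- 3 \left(1 - 3\right) + m} = \sqrt{\left(-3\right) \left(-2\right) + m} = \sqrt{6 + m}$)
$s{\left(M,y \right)} = -6 + 4 \sqrt{6 + y}$
$\left(-38109 + 1222\right) \left(s{\left(178,-110 \right)} + h{\left(8 \right)}\right) = \left(-38109 + 1222\right) \left(\left(-6 + 4 \sqrt{6 - 110}\right) - 198\right) = - 36887 \left(\left(-6 + 4 \sqrt{-104}\right) - 198\right) = - 36887 \left(\left(-6 + 4 \cdot 2 i \sqrt{26}\right) - 198\right) = - 36887 \left(\left(-6 + 8 i \sqrt{26}\right) - 198\right) = - 36887 \left(-204 + 8 i \sqrt{26}\right) = 7524948 - 295096 i \sqrt{26}$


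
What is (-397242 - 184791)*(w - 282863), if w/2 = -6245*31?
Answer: 389992957749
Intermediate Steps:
w = -387190 (w = 2*(-6245*31) = 2*(-193595) = -387190)
(-397242 - 184791)*(w - 282863) = (-397242 - 184791)*(-387190 - 282863) = -582033*(-670053) = 389992957749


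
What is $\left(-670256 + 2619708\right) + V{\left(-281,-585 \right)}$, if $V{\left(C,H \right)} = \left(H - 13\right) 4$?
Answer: $1947060$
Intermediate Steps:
$V{\left(C,H \right)} = -52 + 4 H$ ($V{\left(C,H \right)} = \left(-13 + H\right) 4 = -52 + 4 H$)
$\left(-670256 + 2619708\right) + V{\left(-281,-585 \right)} = \left(-670256 + 2619708\right) + \left(-52 + 4 \left(-585\right)\right) = 1949452 - 2392 = 1947060$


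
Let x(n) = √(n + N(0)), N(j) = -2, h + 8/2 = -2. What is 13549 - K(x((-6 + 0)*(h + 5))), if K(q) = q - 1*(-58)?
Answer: 13489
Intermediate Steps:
h = -6 (h = -4 - 2 = -6)
x(n) = √(-2 + n) (x(n) = √(n - 2) = √(-2 + n))
K(q) = 58 + q (K(q) = q + 58 = 58 + q)
13549 - K(x((-6 + 0)*(h + 5))) = 13549 - (58 + √(-2 + (-6 + 0)*(-6 + 5))) = 13549 - (58 + √(-2 - 6*(-1))) = 13549 - (58 + √(-2 + 6)) = 13549 - (58 + √4) = 13549 - (58 + 2) = 13549 - 1*60 = 13549 - 60 = 13489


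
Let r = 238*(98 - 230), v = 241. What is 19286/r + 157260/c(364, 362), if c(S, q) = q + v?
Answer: 91275013/350812 ≈ 260.18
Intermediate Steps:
c(S, q) = 241 + q (c(S, q) = q + 241 = 241 + q)
r = -31416 (r = 238*(-132) = -31416)
19286/r + 157260/c(364, 362) = 19286/(-31416) + 157260/(241 + 362) = 19286*(-1/31416) + 157260/603 = -9643/15708 + 157260*(1/603) = -9643/15708 + 52420/201 = 91275013/350812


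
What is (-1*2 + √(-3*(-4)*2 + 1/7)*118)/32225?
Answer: -2/32225 + 1534*√7/225575 ≈ 0.017930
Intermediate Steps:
(-1*2 + √(-3*(-4)*2 + 1/7)*118)/32225 = (-2 + √(12*2 + ⅐)*118)*(1/32225) = (-2 + √(24 + ⅐)*118)*(1/32225) = (-2 + √(169/7)*118)*(1/32225) = (-2 + (13*√7/7)*118)*(1/32225) = (-2 + 1534*√7/7)*(1/32225) = -2/32225 + 1534*√7/225575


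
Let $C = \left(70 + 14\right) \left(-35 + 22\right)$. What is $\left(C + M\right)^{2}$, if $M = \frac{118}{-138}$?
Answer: $\frac{5686215649}{4761} \approx 1.1943 \cdot 10^{6}$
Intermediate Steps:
$M = - \frac{59}{69}$ ($M = 118 \left(- \frac{1}{138}\right) = - \frac{59}{69} \approx -0.85507$)
$C = -1092$ ($C = 84 \left(-13\right) = -1092$)
$\left(C + M\right)^{2} = \left(-1092 - \frac{59}{69}\right)^{2} = \left(- \frac{75407}{69}\right)^{2} = \frac{5686215649}{4761}$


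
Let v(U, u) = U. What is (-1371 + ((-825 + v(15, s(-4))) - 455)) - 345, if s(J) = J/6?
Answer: -2981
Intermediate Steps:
s(J) = J/6 (s(J) = J*(⅙) = J/6)
(-1371 + ((-825 + v(15, s(-4))) - 455)) - 345 = (-1371 + ((-825 + 15) - 455)) - 345 = (-1371 + (-810 - 455)) - 345 = (-1371 - 1265) - 345 = -2636 - 345 = -2981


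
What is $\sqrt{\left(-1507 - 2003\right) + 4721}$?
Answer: $\sqrt{1211} \approx 34.799$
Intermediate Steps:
$\sqrt{\left(-1507 - 2003\right) + 4721} = \sqrt{-3510 + 4721} = \sqrt{1211}$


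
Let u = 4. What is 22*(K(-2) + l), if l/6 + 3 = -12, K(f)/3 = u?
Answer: -1716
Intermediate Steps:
K(f) = 12 (K(f) = 3*4 = 12)
l = -90 (l = -18 + 6*(-12) = -18 - 72 = -90)
22*(K(-2) + l) = 22*(12 - 90) = 22*(-78) = -1716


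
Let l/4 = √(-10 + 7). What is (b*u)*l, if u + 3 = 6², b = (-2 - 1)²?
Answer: 1188*I*√3 ≈ 2057.7*I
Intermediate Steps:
b = 9 (b = (-3)² = 9)
l = 4*I*√3 (l = 4*√(-10 + 7) = 4*√(-3) = 4*(I*√3) = 4*I*√3 ≈ 6.9282*I)
u = 33 (u = -3 + 6² = -3 + 36 = 33)
(b*u)*l = (9*33)*(4*I*√3) = 297*(4*I*√3) = 1188*I*√3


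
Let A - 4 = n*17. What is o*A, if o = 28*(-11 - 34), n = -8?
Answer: 166320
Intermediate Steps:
o = -1260 (o = 28*(-45) = -1260)
A = -132 (A = 4 - 8*17 = 4 - 136 = -132)
o*A = -1260*(-132) = 166320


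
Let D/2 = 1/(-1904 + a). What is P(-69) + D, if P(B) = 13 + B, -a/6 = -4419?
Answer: -689079/12305 ≈ -56.000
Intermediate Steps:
a = 26514 (a = -6*(-4419) = 26514)
D = 1/12305 (D = 2/(-1904 + 26514) = 2/24610 = 2*(1/24610) = 1/12305 ≈ 8.1268e-5)
P(-69) + D = (13 - 69) + 1/12305 = -56 + 1/12305 = -689079/12305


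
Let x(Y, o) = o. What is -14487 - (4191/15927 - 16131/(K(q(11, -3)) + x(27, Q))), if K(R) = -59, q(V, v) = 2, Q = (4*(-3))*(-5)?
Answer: 8726599/5309 ≈ 1643.7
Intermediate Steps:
Q = 60 (Q = -12*(-5) = 60)
-14487 - (4191/15927 - 16131/(K(q(11, -3)) + x(27, Q))) = -14487 - (4191/15927 - 16131/(-59 + 60)) = -14487 - (4191*(1/15927) - 16131/1) = -14487 - (1397/5309 - 16131*1) = -14487 - (1397/5309 - 16131) = -14487 - 1*(-85638082/5309) = -14487 + 85638082/5309 = 8726599/5309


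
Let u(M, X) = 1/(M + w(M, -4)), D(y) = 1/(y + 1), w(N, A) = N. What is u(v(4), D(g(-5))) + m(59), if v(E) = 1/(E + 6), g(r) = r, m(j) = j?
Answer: 64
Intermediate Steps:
D(y) = 1/(1 + y)
v(E) = 1/(6 + E)
u(M, X) = 1/(2*M) (u(M, X) = 1/(M + M) = 1/(2*M))
u(v(4), D(g(-5))) + m(59) = 1/(2*(1/(6 + 4))) + 59 = 1/(2*(1/10)) + 59 = 1/(2*(⅒)) + 59 = (½)*10 + 59 = 5 + 59 = 64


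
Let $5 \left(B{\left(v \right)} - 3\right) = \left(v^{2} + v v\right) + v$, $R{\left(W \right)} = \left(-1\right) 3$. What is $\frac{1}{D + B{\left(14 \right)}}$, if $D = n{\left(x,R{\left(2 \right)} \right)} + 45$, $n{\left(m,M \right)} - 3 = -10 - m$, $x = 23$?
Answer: $\frac{5}{496} \approx 0.010081$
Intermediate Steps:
$R{\left(W \right)} = -3$
$n{\left(m,M \right)} = -7 - m$ ($n{\left(m,M \right)} = 3 - \left(10 + m\right) = -7 - m$)
$B{\left(v \right)} = 3 + \frac{v}{5} + \frac{2 v^{2}}{5}$ ($B{\left(v \right)} = 3 + \frac{\left(v^{2} + v v\right) + v}{5} = 3 + \frac{\left(v^{2} + v^{2}\right) + v}{5} = 3 + \frac{2 v^{2} + v}{5} = 3 + \frac{v + 2 v^{2}}{5} = 3 + \left(\frac{v}{5} + \frac{2 v^{2}}{5}\right) = 3 + \frac{v}{5} + \frac{2 v^{2}}{5}$)
$D = 15$ ($D = \left(-7 - 23\right) + 45 = -30 + 45 = 15$)
$\frac{1}{D + B{\left(14 \right)}} = \frac{1}{15 + \left(3 + \frac{1}{5} \cdot 14 + \frac{2 \cdot 14^{2}}{5}\right)} = \frac{1}{15 + \left(3 + \frac{14}{5} + \frac{2}{5} \cdot 196\right)} = \frac{1}{15 + \left(3 + \frac{14}{5} + \frac{392}{5}\right)} = \frac{1}{15 + \frac{421}{5}} = \frac{1}{\frac{496}{5}} = \frac{5}{496}$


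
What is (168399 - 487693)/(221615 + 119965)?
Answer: -159647/170790 ≈ -0.93476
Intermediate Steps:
(168399 - 487693)/(221615 + 119965) = -319294/341580 = -319294*1/341580 = -159647/170790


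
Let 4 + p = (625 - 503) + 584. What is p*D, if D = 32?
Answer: 22464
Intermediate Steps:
p = 702 (p = -4 + ((625 - 503) + 584) = -4 + (122 + 584) = -4 + 706 = 702)
p*D = 702*32 = 22464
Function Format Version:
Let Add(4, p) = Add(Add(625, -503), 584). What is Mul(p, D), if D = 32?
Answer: 22464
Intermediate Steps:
p = 702 (p = Add(-4, Add(Add(625, -503), 584)) = Add(-4, Add(122, 584)) = Add(-4, 706) = 702)
Mul(p, D) = Mul(702, 32) = 22464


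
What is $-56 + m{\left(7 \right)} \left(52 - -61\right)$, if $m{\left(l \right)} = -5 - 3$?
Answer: $-960$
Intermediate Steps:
$m{\left(l \right)} = -8$
$-56 + m{\left(7 \right)} \left(52 - -61\right) = -56 - 8 \left(52 - -61\right) = -56 - 8 \left(52 + 61\right) = -56 - 904 = -960$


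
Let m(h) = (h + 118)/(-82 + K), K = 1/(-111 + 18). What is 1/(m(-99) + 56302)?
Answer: 7627/429413587 ≈ 1.7761e-5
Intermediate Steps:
K = -1/93 (K = 1/(-93) = -1/93 ≈ -0.010753)
m(h) = -10974/7627 - 93*h/7627 (m(h) = (h + 118)/(-82 - 1/93) = (118 + h)/(-7627/93) = (118 + h)*(-93/7627) = -10974/7627 - 93*h/7627)
1/(m(-99) + 56302) = 1/((-10974/7627 - 93/7627*(-99)) + 56302) = 1/((-10974/7627 + 9207/7627) + 56302) = 1/(-1767/7627 + 56302) = 1/(429413587/7627) = 7627/429413587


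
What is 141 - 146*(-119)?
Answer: 17515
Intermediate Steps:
141 - 146*(-119) = 141 + 17374 = 17515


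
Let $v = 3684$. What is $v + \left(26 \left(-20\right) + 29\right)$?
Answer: $3193$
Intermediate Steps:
$v + \left(26 \left(-20\right) + 29\right) = 3684 + \left(26 \left(-20\right) + 29\right) = 3684 + \left(-520 + 29\right) = 3684 - 491 = 3193$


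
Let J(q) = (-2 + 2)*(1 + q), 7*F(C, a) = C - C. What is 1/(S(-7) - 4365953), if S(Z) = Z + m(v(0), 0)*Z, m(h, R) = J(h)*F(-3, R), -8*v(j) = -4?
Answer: -1/4365960 ≈ -2.2904e-7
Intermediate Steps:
F(C, a) = 0 (F(C, a) = (C - C)/7 = (⅐)*0 = 0)
v(j) = ½ (v(j) = -⅛*(-4) = ½)
J(q) = 0 (J(q) = 0*(1 + q) = 0)
m(h, R) = 0 (m(h, R) = 0*0 = 0)
S(Z) = Z (S(Z) = Z + 0*Z = Z + 0 = Z)
1/(S(-7) - 4365953) = 1/(-7 - 4365953) = 1/(-4365960) = -1/4365960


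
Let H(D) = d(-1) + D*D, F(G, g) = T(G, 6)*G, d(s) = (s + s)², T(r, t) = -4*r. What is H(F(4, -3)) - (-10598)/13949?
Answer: 57201498/13949 ≈ 4100.8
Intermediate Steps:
d(s) = 4*s² (d(s) = (2*s)² = 4*s²)
F(G, g) = -4*G² (F(G, g) = (-4*G)*G = -4*G²)
H(D) = 4 + D² (H(D) = 4*(-1)² + D*D = 4*1 + D² = 4 + D²)
H(F(4, -3)) - (-10598)/13949 = (4 + (-4*4²)²) - (-10598)/13949 = (4 + (-4*16)²) - (-10598)/13949 = (4 + (-64)²) - 1*(-10598/13949) = (4 + 4096) + 10598/13949 = 4100 + 10598/13949 = 57201498/13949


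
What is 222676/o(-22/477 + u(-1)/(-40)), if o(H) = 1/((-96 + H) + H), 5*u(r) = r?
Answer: -255137874287/11925 ≈ -2.1395e+7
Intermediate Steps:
u(r) = r/5
o(H) = 1/(-96 + 2*H)
222676/o(-22/477 + u(-1)/(-40)) = 222676/((1/(2*(-48 + (-22/477 + ((⅕)*(-1))/(-40)))))) = 222676/((1/(2*(-48 + (-22*1/477 - ⅕*(-1/40)))))) = 222676/((1/(2*(-48 + (-22/477 + 1/200))))) = 222676/((1/(2*(-48 - 3923/95400)))) = 222676/((1/(2*(-4583123/95400)))) = 222676/(((½)*(-95400/4583123))) = 222676/(-47700/4583123) = 222676*(-4583123/47700) = -255137874287/11925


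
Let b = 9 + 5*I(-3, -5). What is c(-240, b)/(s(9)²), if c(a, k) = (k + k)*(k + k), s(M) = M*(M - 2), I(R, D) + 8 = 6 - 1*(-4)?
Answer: 1444/3969 ≈ 0.36382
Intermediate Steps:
I(R, D) = 2 (I(R, D) = -8 + (6 - 1*(-4)) = -8 + (6 + 4) = -8 + 10 = 2)
s(M) = M*(-2 + M)
b = 19 (b = 9 + 5*2 = 9 + 10 = 19)
c(a, k) = 4*k² (c(a, k) = (2*k)*(2*k) = 4*k²)
c(-240, b)/(s(9)²) = (4*19²)/((9*(-2 + 9))²) = (4*361)/((9*7)²) = 1444/(63²) = 1444/3969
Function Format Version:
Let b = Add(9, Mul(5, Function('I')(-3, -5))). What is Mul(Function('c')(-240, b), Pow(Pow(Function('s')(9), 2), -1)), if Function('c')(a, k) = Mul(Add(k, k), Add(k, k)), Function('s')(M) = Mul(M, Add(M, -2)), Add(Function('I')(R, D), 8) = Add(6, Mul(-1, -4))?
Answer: Rational(1444, 3969) ≈ 0.36382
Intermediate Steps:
Function('I')(R, D) = 2 (Function('I')(R, D) = Add(-8, Add(6, Mul(-1, -4))) = Add(-8, Add(6, 4)) = Add(-8, 10) = 2)
Function('s')(M) = Mul(M, Add(-2, M))
b = 19 (b = Add(9, Mul(5, 2)) = Add(9, 10) = 19)
Function('c')(a, k) = Mul(4, Pow(k, 2)) (Function('c')(a, k) = Mul(Mul(2, k), Mul(2, k)) = Mul(4, Pow(k, 2)))
Mul(Function('c')(-240, b), Pow(Pow(Function('s')(9), 2), -1)) = Mul(Mul(4, Pow(19, 2)), Pow(Pow(Mul(9, Add(-2, 9)), 2), -1)) = Mul(Mul(4, 361), Pow(Pow(Mul(9, 7), 2), -1)) = Mul(1444, Pow(Pow(63, 2), -1)) = Mul(1444, Pow(3969, -1)) = Mul(1444, Rational(1, 3969)) = Rational(1444, 3969)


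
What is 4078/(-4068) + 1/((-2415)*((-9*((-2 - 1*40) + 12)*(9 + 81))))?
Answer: -6647649863/6631348500 ≈ -1.0025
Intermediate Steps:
4078/(-4068) + 1/((-2415)*((-9*((-2 - 1*40) + 12)*(9 + 81)))) = 4078*(-1/4068) - (-1/(810*((-2 - 40) + 12)))/2415 = -2039/2034 - (-1/(810*(-42 + 12)))/2415 = -2039/2034 - 1/(2415*((-(-270)*90))) = -2039/2034 - 1/(2415*((-9*(-2700)))) = -2039/2034 - 1/2415/24300 = -2039/2034 - 1/2415*1/24300 = -2039/2034 - 1/58684500 = -6647649863/6631348500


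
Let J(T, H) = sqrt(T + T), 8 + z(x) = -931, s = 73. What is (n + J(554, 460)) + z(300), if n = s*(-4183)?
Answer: -306298 + 2*sqrt(277) ≈ -3.0626e+5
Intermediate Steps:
z(x) = -939 (z(x) = -8 - 931 = -939)
J(T, H) = sqrt(2)*sqrt(T) (J(T, H) = sqrt(2*T) = sqrt(2)*sqrt(T))
n = -305359 (n = 73*(-4183) = -305359)
(n + J(554, 460)) + z(300) = (-305359 + sqrt(2)*sqrt(554)) - 939 = (-305359 + 2*sqrt(277)) - 939 = -306298 + 2*sqrt(277)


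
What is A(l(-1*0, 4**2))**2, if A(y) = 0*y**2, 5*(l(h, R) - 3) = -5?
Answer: 0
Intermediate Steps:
l(h, R) = 2 (l(h, R) = 3 + (1/5)*(-5) = 3 - 1 = 2)
A(y) = 0
A(l(-1*0, 4**2))**2 = 0**2 = 0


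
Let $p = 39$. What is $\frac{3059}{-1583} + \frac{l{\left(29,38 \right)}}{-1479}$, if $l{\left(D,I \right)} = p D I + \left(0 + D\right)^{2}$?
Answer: $- \frac{2547922}{80733} \approx -31.56$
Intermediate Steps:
$l{\left(D,I \right)} = D^{2} + 39 D I$ ($l{\left(D,I \right)} = 39 D I + \left(0 + D\right)^{2} = 39 D I + D^{2} = D^{2} + 39 D I$)
$\frac{3059}{-1583} + \frac{l{\left(29,38 \right)}}{-1479} = \frac{3059}{-1583} + \frac{29 \left(29 + 39 \cdot 38\right)}{-1479} = 3059 \left(- \frac{1}{1583}\right) + 29 \left(29 + 1482\right) \left(- \frac{1}{1479}\right) = - \frac{3059}{1583} + 29 \cdot 1511 \left(- \frac{1}{1479}\right) = - \frac{3059}{1583} + 43819 \left(- \frac{1}{1479}\right) = - \frac{3059}{1583} - \frac{1511}{51} = - \frac{2547922}{80733}$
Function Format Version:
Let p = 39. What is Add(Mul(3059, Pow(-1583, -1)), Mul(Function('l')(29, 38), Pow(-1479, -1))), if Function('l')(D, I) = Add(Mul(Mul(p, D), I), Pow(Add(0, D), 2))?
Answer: Rational(-2547922, 80733) ≈ -31.560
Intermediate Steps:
Function('l')(D, I) = Add(Pow(D, 2), Mul(39, D, I)) (Function('l')(D, I) = Add(Mul(Mul(39, D), I), Pow(Add(0, D), 2)) = Add(Mul(39, D, I), Pow(D, 2)) = Add(Pow(D, 2), Mul(39, D, I)))
Add(Mul(3059, Pow(-1583, -1)), Mul(Function('l')(29, 38), Pow(-1479, -1))) = Add(Mul(3059, Pow(-1583, -1)), Mul(Mul(29, Add(29, Mul(39, 38))), Pow(-1479, -1))) = Add(Mul(3059, Rational(-1, 1583)), Mul(Mul(29, Add(29, 1482)), Rational(-1, 1479))) = Add(Rational(-3059, 1583), Mul(Mul(29, 1511), Rational(-1, 1479))) = Add(Rational(-3059, 1583), Mul(43819, Rational(-1, 1479))) = Add(Rational(-3059, 1583), Rational(-1511, 51)) = Rational(-2547922, 80733)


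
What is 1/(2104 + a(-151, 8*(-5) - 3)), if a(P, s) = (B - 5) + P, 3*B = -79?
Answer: 3/5765 ≈ 0.00052038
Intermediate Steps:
B = -79/3 (B = (⅓)*(-79) = -79/3 ≈ -26.333)
a(P, s) = -94/3 + P (a(P, s) = (-79/3 - 5) + P = -94/3 + P)
1/(2104 + a(-151, 8*(-5) - 3)) = 1/(2104 + (-94/3 - 151)) = 1/(2104 - 547/3) = 1/(5765/3) = 3/5765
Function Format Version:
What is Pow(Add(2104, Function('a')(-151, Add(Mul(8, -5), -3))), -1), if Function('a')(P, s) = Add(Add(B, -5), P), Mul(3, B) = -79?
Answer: Rational(3, 5765) ≈ 0.00052038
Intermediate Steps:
B = Rational(-79, 3) (B = Mul(Rational(1, 3), -79) = Rational(-79, 3) ≈ -26.333)
Function('a')(P, s) = Add(Rational(-94, 3), P) (Function('a')(P, s) = Add(Add(Rational(-79, 3), -5), P) = Add(Rational(-94, 3), P))
Pow(Add(2104, Function('a')(-151, Add(Mul(8, -5), -3))), -1) = Pow(Add(2104, Add(Rational(-94, 3), -151)), -1) = Pow(Add(2104, Rational(-547, 3)), -1) = Pow(Rational(5765, 3), -1) = Rational(3, 5765)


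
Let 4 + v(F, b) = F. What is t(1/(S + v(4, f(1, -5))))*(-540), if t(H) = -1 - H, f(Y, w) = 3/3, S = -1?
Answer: 0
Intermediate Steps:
f(Y, w) = 1 (f(Y, w) = 3*(⅓) = 1)
v(F, b) = -4 + F
t(1/(S + v(4, f(1, -5))))*(-540) = (-1 - 1/(-1 + (-4 + 4)))*(-540) = (-1 - 1/(-1 + 0))*(-540) = (-1 - 1/(-1))*(-540) = (-1 - 1*(-1))*(-540) = (-1 + 1)*(-540) = 0*(-540) = 0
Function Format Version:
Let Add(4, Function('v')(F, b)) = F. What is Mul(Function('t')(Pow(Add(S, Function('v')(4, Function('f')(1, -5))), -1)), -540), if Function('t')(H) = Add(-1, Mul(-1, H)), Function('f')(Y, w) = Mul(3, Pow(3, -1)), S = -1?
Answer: 0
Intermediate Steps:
Function('f')(Y, w) = 1 (Function('f')(Y, w) = Mul(3, Rational(1, 3)) = 1)
Function('v')(F, b) = Add(-4, F)
Mul(Function('t')(Pow(Add(S, Function('v')(4, Function('f')(1, -5))), -1)), -540) = Mul(Add(-1, Mul(-1, Pow(Add(-1, Add(-4, 4)), -1))), -540) = Mul(Add(-1, Mul(-1, Pow(Add(-1, 0), -1))), -540) = Mul(Add(-1, Mul(-1, Pow(-1, -1))), -540) = Mul(Add(-1, Mul(-1, -1)), -540) = Mul(Add(-1, 1), -540) = Mul(0, -540) = 0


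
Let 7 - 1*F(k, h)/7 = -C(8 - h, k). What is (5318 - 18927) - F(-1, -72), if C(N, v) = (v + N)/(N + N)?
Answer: -2185833/160 ≈ -13661.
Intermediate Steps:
C(N, v) = (N + v)/(2*N) (C(N, v) = (N + v)/((2*N)) = (N + v)*(1/(2*N)) = (N + v)/(2*N))
F(k, h) = 49 + 7*(8 + k - h)/(2*(8 - h)) (F(k, h) = 49 - (-7)*((8 - h) + k)/(2*(8 - h)) = 49 - (-7)*(8 + k - h)/(2*(8 - h)) = 49 + 7*(8 + k - h)/(2*(8 - h)))
(5318 - 18927) - F(-1, -72) = (5318 - 18927) - 7*(-120 - 1*(-1) + 15*(-72))/(2*(-8 - 72)) = -13609 - 7*(-120 + 1 - 1080)/(2*(-80)) = -13609 - 7*(-1)*(-1199)/(2*80) = -13609 - 1*8393/160 = -13609 - 8393/160 = -2185833/160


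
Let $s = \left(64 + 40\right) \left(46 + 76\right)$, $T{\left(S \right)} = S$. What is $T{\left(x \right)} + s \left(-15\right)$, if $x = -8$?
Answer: $-190328$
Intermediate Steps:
$s = 12688$ ($s = 104 \cdot 122 = 12688$)
$T{\left(x \right)} + s \left(-15\right) = -8 + 12688 \left(-15\right) = -8 - 190320 = -190328$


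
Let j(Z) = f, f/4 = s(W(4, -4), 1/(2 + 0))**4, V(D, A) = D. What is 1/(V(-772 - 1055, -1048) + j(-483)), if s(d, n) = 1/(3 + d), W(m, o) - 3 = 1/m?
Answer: -390625/713670851 ≈ -0.00054735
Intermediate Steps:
W(m, o) = 3 + 1/m
f = 1024/390625 (f = 4*(1/(3 + (3 + 1/4)))**4 = 4*(1/(3 + 13/4))**4 = 4*(1/(25/4))**4 = 4*(4/25)**4 = 4*(256/390625) = 1024/390625 ≈ 0.0026214)
j(Z) = 1024/390625
1/(V(-772 - 1055, -1048) + j(-483)) = 1/((-772 - 1055) + 1024/390625) = 1/(-1827 + 1024/390625) = 1/(-713670851/390625) = -390625/713670851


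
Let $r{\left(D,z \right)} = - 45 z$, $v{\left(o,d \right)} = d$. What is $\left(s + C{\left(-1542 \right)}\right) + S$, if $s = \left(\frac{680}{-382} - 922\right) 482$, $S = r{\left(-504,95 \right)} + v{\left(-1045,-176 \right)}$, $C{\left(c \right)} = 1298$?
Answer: $- \frac{85647267}{191} \approx -4.4842 \cdot 10^{5}$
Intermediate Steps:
$S = -4451$ ($S = \left(-45\right) 95 - 176 = -4275 - 176 = -4451$)
$s = - \frac{85045044}{191}$ ($s = \left(680 \left(- \frac{1}{382}\right) - 922\right) 482 = \left(- \frac{340}{191} - 922\right) 482 = \left(- \frac{176442}{191}\right) 482 = - \frac{85045044}{191} \approx -4.4526 \cdot 10^{5}$)
$\left(s + C{\left(-1542 \right)}\right) + S = \left(- \frac{85045044}{191} + 1298\right) - 4451 = - \frac{84797126}{191} - 4451 = - \frac{85647267}{191}$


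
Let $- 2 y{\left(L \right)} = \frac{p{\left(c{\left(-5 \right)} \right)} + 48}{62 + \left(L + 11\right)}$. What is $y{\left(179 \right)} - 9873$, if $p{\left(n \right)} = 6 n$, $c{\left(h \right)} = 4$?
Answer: $- \frac{69112}{7} \approx -9873.1$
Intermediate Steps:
$y{\left(L \right)} = - \frac{36}{73 + L}$ ($y{\left(L \right)} = - \frac{\left(6 \cdot 4 + 48\right) \frac{1}{62 + \left(L + 11\right)}}{2} = - \frac{\left(24 + 48\right) \frac{1}{62 + \left(11 + L\right)}}{2} = - \frac{72 \frac{1}{73 + L}}{2} = - \frac{36}{73 + L}$)
$y{\left(179 \right)} - 9873 = - \frac{36}{73 + 179} - 9873 = - \frac{36}{252} - 9873 = \left(-36\right) \frac{1}{252} - 9873 = - \frac{1}{7} - 9873 = - \frac{69112}{7}$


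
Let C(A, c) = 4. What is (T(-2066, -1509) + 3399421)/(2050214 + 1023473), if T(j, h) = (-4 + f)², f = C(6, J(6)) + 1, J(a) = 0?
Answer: 3399422/3073687 ≈ 1.1060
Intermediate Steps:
f = 5 (f = 4 + 1 = 5)
T(j, h) = 1 (T(j, h) = (-4 + 5)² = 1² = 1)
(T(-2066, -1509) + 3399421)/(2050214 + 1023473) = (1 + 3399421)/(2050214 + 1023473) = 3399422/3073687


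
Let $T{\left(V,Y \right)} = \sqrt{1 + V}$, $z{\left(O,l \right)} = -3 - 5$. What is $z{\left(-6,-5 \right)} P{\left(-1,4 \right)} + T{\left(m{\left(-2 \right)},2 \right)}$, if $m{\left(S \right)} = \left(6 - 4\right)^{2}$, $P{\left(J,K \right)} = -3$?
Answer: $24 + \sqrt{5} \approx 26.236$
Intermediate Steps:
$z{\left(O,l \right)} = -8$
$m{\left(S \right)} = 4$ ($m{\left(S \right)} = 2^{2} = 4$)
$z{\left(-6,-5 \right)} P{\left(-1,4 \right)} + T{\left(m{\left(-2 \right)},2 \right)} = \left(-8\right) \left(-3\right) + \sqrt{1 + 4} = 24 + \sqrt{5}$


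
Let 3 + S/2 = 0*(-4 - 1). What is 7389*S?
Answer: -44334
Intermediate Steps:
S = -6 (S = -6 + 2*(0*(-4 - 1)) = -6 + 2*(0*(-5)) = -6 + 2*0 = -6 + 0 = -6)
7389*S = 7389*(-6) = -44334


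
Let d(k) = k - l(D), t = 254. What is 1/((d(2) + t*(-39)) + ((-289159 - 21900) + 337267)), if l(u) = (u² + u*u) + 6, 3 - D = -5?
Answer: 1/16170 ≈ 6.1843e-5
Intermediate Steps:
D = 8 (D = 3 - 1*(-5) = 3 + 5 = 8)
l(u) = 6 + 2*u² (l(u) = (u² + u²) + 6 = 2*u² + 6 = 6 + 2*u²)
d(k) = -134 + k (d(k) = k - (6 + 2*8²) = k - (6 + 2*64) = k - (6 + 128) = k - 1*134 = k - 134 = -134 + k)
1/((d(2) + t*(-39)) + ((-289159 - 21900) + 337267)) = 1/(((-134 + 2) + 254*(-39)) + ((-289159 - 21900) + 337267)) = 1/((-132 - 9906) + (-311059 + 337267)) = 1/(-10038 + 26208) = 1/16170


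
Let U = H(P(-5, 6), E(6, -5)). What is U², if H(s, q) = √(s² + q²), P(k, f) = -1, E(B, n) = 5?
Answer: 26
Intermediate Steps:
H(s, q) = √(q² + s²)
U = √26 (U = √(5² + (-1)²) = √(25 + 1) = √26 ≈ 5.0990)
U² = (√26)² = 26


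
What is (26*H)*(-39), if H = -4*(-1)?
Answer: -4056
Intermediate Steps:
H = 4
(26*H)*(-39) = (26*4)*(-39) = 104*(-39) = -4056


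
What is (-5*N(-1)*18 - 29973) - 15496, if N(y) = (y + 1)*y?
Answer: -45469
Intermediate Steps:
N(y) = y*(1 + y) (N(y) = (1 + y)*y = y*(1 + y))
(-5*N(-1)*18 - 29973) - 15496 = (-(-5)*(1 - 1)*18 - 29973) - 15496 = (-(-5)*0*18 - 29973) - 15496 = (-5*0*18 - 29973) - 15496 = (0*18 - 29973) - 15496 = (0 - 29973) - 15496 = -29973 - 15496 = -45469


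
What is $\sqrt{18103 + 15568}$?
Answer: $\sqrt{33671} \approx 183.5$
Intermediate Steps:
$\sqrt{18103 + 15568} = \sqrt{33671}$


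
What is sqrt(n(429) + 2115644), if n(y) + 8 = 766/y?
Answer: sqrt(389364093690)/429 ≈ 1454.5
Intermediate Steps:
n(y) = -8 + 766/y
sqrt(n(429) + 2115644) = sqrt((-8 + 766/429) + 2115644) = sqrt(-2666/429 + 2115644) = sqrt(907608610/429) = sqrt(389364093690)/429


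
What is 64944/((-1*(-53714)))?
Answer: 32472/26857 ≈ 1.2091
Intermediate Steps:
64944/((-1*(-53714))) = 64944/53714 = 64944*(1/53714) = 32472/26857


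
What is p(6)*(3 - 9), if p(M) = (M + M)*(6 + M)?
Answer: -864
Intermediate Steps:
p(M) = 2*M*(6 + M) (p(M) = (2*M)*(6 + M) = 2*M*(6 + M))
p(6)*(3 - 9) = (2*6*(6 + 6))*(3 - 9) = (2*6*12)*(-6) = 144*(-6) = -864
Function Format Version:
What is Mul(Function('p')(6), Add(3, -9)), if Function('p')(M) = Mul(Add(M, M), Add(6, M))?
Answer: -864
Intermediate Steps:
Function('p')(M) = Mul(2, M, Add(6, M)) (Function('p')(M) = Mul(Mul(2, M), Add(6, M)) = Mul(2, M, Add(6, M)))
Mul(Function('p')(6), Add(3, -9)) = Mul(Mul(2, 6, Add(6, 6)), Add(3, -9)) = Mul(Mul(2, 6, 12), -6) = Mul(144, -6) = -864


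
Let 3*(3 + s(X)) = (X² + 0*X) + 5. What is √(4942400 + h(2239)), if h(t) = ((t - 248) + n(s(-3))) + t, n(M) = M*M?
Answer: √44519695/3 ≈ 2224.1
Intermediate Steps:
s(X) = -4/3 + X²/3 (s(X) = -3 + ((X² + 0*X) + 5)/3 = -3 + ((X² + 0) + 5)/3 = -3 + (X² + 5)/3 = -3 + (5 + X²)/3 = -3 + (5/3 + X²/3) = -4/3 + X²/3)
n(M) = M²
h(t) = -2207/9 + 2*t (h(t) = ((t - 248) + (-4/3 + (⅓)*(-3)²)²) + t = ((-248 + t) + (-4/3 + (⅓)*9)²) + t = ((-248 + t) + (-4/3 + 3)²) + t = ((-248 + t) + (5/3)²) + t = ((-248 + t) + 25/9) + t = (-2207/9 + t) + t = -2207/9 + 2*t)
√(4942400 + h(2239)) = √(4942400 + (-2207/9 + 2*2239)) = √(4942400 + (-2207/9 + 4478)) = √(4942400 + 38095/9) = √(44519695/9) = √44519695/3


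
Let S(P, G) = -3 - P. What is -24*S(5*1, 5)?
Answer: 192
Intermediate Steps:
-24*S(5*1, 5) = -24*(-3 - 5) = -24*(-8) = 192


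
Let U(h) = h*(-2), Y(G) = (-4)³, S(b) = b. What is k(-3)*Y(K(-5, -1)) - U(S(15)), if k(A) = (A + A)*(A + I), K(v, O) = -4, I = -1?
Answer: -1506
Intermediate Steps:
Y(G) = -64
k(A) = 2*A*(-1 + A) (k(A) = (A + A)*(A - 1) = (2*A)*(-1 + A) = 2*A*(-1 + A))
U(h) = -2*h
k(-3)*Y(K(-5, -1)) - U(S(15)) = (2*(-3)*(-1 - 3))*(-64) - (-2)*15 = (2*(-3)*(-4))*(-64) - 1*(-30) = 24*(-64) + 30 = -1536 + 30 = -1506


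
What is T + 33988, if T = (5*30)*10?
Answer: 35488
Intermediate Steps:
T = 1500 (T = 150*10 = 1500)
T + 33988 = 1500 + 33988 = 35488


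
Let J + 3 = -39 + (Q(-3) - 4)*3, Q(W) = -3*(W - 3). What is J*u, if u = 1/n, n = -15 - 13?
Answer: 0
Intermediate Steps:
Q(W) = 9 - 3*W (Q(W) = -3*(-3 + W) = 9 - 3*W)
n = -28
u = -1/28 (u = 1/(-28) = -1/28 ≈ -0.035714)
J = 0 (J = -3 + (-39 + ((9 - 3*(-3)) - 4)*3) = -3 + (-39 + ((9 + 9) - 4)*3) = -3 + (-39 + (18 - 4)*3) = -3 + (-39 + 14*3) = -3 + (-39 + 42) = -3 + 3 = 0)
J*u = 0*(-1/28) = 0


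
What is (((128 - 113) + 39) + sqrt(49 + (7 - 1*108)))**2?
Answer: 2864 + 216*I*sqrt(13) ≈ 2864.0 + 778.8*I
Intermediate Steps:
(((128 - 113) + 39) + sqrt(49 + (7 - 1*108)))**2 = ((15 + 39) + sqrt(49 + (7 - 108)))**2 = (54 + sqrt(49 - 101))**2 = (54 + sqrt(-52))**2 = (54 + 2*I*sqrt(13))**2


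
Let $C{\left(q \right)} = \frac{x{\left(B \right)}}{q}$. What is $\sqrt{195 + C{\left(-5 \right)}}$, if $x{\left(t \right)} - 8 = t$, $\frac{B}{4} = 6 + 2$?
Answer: $\sqrt{187} \approx 13.675$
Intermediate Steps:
$B = 32$ ($B = 4 \left(6 + 2\right) = 4 \cdot 8 = 32$)
$x{\left(t \right)} = 8 + t$
$C{\left(q \right)} = \frac{40}{q}$ ($C{\left(q \right)} = \frac{8 + 32}{q} = \frac{40}{q}$)
$\sqrt{195 + C{\left(-5 \right)}} = \sqrt{195 + \frac{40}{-5}} = \sqrt{195 + 40 \left(- \frac{1}{5}\right)} = \sqrt{195 - 8} = \sqrt{187}$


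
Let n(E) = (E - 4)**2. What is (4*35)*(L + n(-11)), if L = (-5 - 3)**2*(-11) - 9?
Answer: -68320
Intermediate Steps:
n(E) = (-4 + E)**2
L = -713 (L = (-8)**2*(-11) - 9 = 64*(-11) - 9 = -704 - 9 = -713)
(4*35)*(L + n(-11)) = (4*35)*(-713 + (-4 - 11)**2) = 140*(-713 + (-15)**2) = 140*(-713 + 225) = 140*(-488) = -68320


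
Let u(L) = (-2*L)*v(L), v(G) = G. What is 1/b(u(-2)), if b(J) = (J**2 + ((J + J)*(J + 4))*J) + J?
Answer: -1/456 ≈ -0.0021930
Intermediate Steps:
u(L) = -2*L**2 (u(L) = (-2*L)*L = -2*L**2)
b(J) = J + J**2 + 2*J**2*(4 + J) (b(J) = (J**2 + ((2*J)*(4 + J))*J) + J = (J**2 + (2*J*(4 + J))*J) + J = (J**2 + 2*J**2*(4 + J)) + J = J + J**2 + 2*J**2*(4 + J))
1/b(u(-2)) = 1/((-2*(-2)**2)*(1 + 2*(-2*(-2)**2)**2 + 9*(-2*(-2)**2))) = 1/((-2*4)*(1 + 2*(-2*4)**2 + 9*(-2*4))) = 1/(-8*(1 + 2*(-8)**2 + 9*(-8))) = 1/(-8*(1 + 2*64 - 72)) = 1/(-8*(1 + 128 - 72)) = 1/(-8*57) = 1/(-456) = -1/456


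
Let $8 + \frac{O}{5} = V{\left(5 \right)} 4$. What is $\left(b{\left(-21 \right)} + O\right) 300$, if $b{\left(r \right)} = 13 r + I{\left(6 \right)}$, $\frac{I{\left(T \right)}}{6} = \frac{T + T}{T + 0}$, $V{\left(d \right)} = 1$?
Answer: $-84300$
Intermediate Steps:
$I{\left(T \right)} = 12$ ($I{\left(T \right)} = 6 \frac{T + T}{T + 0} = 6 \frac{2 T}{T} = 6 \cdot 2 = 12$)
$O = -20$ ($O = -40 + 5 \cdot 1 \cdot 4 = -40 + 5 \cdot 4 = -40 + 20 = -20$)
$b{\left(r \right)} = 12 + 13 r$ ($b{\left(r \right)} = 13 r + 12 = 12 + 13 r$)
$\left(b{\left(-21 \right)} + O\right) 300 = \left(\left(12 + 13 \left(-21\right)\right) - 20\right) 300 = \left(\left(12 - 273\right) - 20\right) 300 = \left(-261 - 20\right) 300 = \left(-281\right) 300 = -84300$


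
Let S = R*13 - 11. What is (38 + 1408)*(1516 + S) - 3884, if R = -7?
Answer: 2040760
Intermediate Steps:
S = -102 (S = -7*13 - 11 = -91 - 11 = -102)
(38 + 1408)*(1516 + S) - 3884 = (38 + 1408)*(1516 - 102) - 3884 = 1446*1414 - 3884 = 2044644 - 3884 = 2040760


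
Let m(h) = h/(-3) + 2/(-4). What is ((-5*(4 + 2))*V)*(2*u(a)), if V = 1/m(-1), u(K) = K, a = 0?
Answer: 0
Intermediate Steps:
m(h) = -½ - h/3 (m(h) = h*(-⅓) + 2*(-¼) = -h/3 - ½ = -½ - h/3)
V = -6 (V = 1/(-½ - ⅓*(-1)) = 1/(-½ + ⅓) = 1/(-⅙) = -6)
((-5*(4 + 2))*V)*(2*u(a)) = (-5*(4 + 2)*(-6))*(2*0) = (-5*6*(-6))*0 = -30*(-6)*0 = 180*0 = 0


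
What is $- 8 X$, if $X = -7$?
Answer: $56$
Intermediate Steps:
$- 8 X = - 8 \left(-7\right) = \left(-1\right) \left(-56\right) = 56$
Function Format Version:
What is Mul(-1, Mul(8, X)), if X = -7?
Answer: 56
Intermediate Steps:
Mul(-1, Mul(8, X)) = Mul(-1, Mul(8, -7)) = Mul(-1, -56) = 56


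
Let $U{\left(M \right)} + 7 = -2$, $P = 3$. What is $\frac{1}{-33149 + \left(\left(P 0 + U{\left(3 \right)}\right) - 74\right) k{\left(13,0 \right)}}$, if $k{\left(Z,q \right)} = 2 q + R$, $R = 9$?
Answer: $- \frac{1}{33896} \approx -2.9502 \cdot 10^{-5}$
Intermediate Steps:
$U{\left(M \right)} = -9$ ($U{\left(M \right)} = -7 - 2 = -9$)
$k{\left(Z,q \right)} = 9 + 2 q$ ($k{\left(Z,q \right)} = 2 q + 9 = 9 + 2 q$)
$\frac{1}{-33149 + \left(\left(P 0 + U{\left(3 \right)}\right) - 74\right) k{\left(13,0 \right)}} = \frac{1}{-33149 + \left(\left(3 \cdot 0 - 9\right) - 74\right) \left(9 + 2 \cdot 0\right)} = \frac{1}{-33149 + \left(\left(0 - 9\right) - 74\right) \left(9 + 0\right)} = \frac{1}{-33149 + \left(-9 - 74\right) 9} = \frac{1}{-33149 - 747} = \frac{1}{-33896} = - \frac{1}{33896}$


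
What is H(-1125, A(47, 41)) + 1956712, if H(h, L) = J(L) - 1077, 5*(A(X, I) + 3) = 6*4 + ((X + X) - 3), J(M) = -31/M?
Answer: 39112669/20 ≈ 1.9556e+6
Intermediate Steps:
A(X, I) = 6/5 + 2*X/5 (A(X, I) = -3 + (6*4 + ((X + X) - 3))/5 = -3 + (24 + (2*X - 3))/5 = -3 + (24 + (-3 + 2*X))/5 = -3 + (21 + 2*X)/5 = -3 + (21/5 + 2*X/5) = 6/5 + 2*X/5)
H(h, L) = -1077 - 31/L (H(h, L) = -31/L - 1077 = -1077 - 31/L)
H(-1125, A(47, 41)) + 1956712 = (-1077 - 31/(6/5 + (⅖)*47)) + 1956712 = (-1077 - 31/(6/5 + 94/5)) + 1956712 = (-1077 - 31/20) + 1956712 = -21571/20 + 1956712 = 39112669/20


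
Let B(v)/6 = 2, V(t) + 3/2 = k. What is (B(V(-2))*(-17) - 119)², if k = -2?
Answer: 104329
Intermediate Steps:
V(t) = -7/2 (V(t) = -3/2 - 2 = -7/2)
B(v) = 12 (B(v) = 6*2 = 12)
(B(V(-2))*(-17) - 119)² = (12*(-17) - 119)² = (-204 - 119)² = (-323)² = 104329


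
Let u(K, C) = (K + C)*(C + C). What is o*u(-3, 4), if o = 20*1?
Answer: 160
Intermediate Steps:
u(K, C) = 2*C*(C + K) (u(K, C) = (C + K)*(2*C) = 2*C*(C + K))
o = 20
o*u(-3, 4) = 20*(2*4*(4 - 3)) = 20*(2*4*1) = 20*8 = 160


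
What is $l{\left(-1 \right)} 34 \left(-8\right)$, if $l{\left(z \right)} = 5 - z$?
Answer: $-1632$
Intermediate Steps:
$l{\left(-1 \right)} 34 \left(-8\right) = \left(5 - -1\right) 34 \left(-8\right) = \left(5 + 1\right) 34 \left(-8\right) = 6 \cdot 34 \left(-8\right) = 204 \left(-8\right) = -1632$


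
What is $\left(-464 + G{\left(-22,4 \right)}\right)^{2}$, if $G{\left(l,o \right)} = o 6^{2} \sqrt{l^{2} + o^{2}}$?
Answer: $10583296 - 1336320 \sqrt{5} \approx 7.5952 \cdot 10^{6}$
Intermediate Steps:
$G{\left(l,o \right)} = 36 o \sqrt{l^{2} + o^{2}}$ ($G{\left(l,o \right)} = o 36 \sqrt{l^{2} + o^{2}} = 36 o \sqrt{l^{2} + o^{2}}$)
$\left(-464 + G{\left(-22,4 \right)}\right)^{2} = \left(-464 + 36 \cdot 4 \sqrt{\left(-22\right)^{2} + 4^{2}}\right)^{2} = \left(-464 + 36 \cdot 4 \sqrt{484 + 16}\right)^{2} = \left(-464 + 36 \cdot 4 \sqrt{500}\right)^{2} = \left(-464 + 36 \cdot 4 \cdot 10 \sqrt{5}\right)^{2} = \left(-464 + 1440 \sqrt{5}\right)^{2}$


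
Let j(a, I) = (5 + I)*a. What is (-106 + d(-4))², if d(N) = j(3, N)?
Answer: 10609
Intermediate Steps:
j(a, I) = a*(5 + I)
d(N) = 15 + 3*N (d(N) = 3*(5 + N) = 15 + 3*N)
(-106 + d(-4))² = (-106 + (15 + 3*(-4)))² = (-106 + (15 - 12))² = (-106 + 3)² = (-103)² = 10609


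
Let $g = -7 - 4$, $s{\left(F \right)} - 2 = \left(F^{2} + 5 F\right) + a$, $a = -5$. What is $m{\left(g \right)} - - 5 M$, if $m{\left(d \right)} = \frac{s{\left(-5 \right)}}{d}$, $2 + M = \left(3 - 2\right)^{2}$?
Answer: $- \frac{52}{11} \approx -4.7273$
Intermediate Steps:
$s{\left(F \right)} = -3 + F^{2} + 5 F$ ($s{\left(F \right)} = 2 - \left(5 - F^{2} - 5 F\right) = 2 + \left(-5 + F^{2} + 5 F\right) = -3 + F^{2} + 5 F$)
$M = -1$ ($M = -2 + \left(3 - 2\right)^{2} = -2 + 1^{2} = -2 + 1 = -1$)
$g = -11$ ($g = -7 - 4 = -11$)
$m{\left(d \right)} = - \frac{3}{d}$ ($m{\left(d \right)} = \frac{-3 + \left(-5\right)^{2} + 5 \left(-5\right)}{d} = \frac{-3 + 25 - 25}{d} = - \frac{3}{d}$)
$m{\left(g \right)} - - 5 M = - \frac{3}{-11} - \left(-5\right) \left(-1\right) = \left(-3\right) \left(- \frac{1}{11}\right) - 5 = \frac{3}{11} - 5 = - \frac{52}{11}$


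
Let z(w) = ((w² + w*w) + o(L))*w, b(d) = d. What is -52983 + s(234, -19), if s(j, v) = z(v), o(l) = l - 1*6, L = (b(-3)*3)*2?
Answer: -66245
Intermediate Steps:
L = -18 (L = -3*3*2 = -9*2 = -18)
o(l) = -6 + l (o(l) = l - 6 = -6 + l)
z(w) = w*(-24 + 2*w²) (z(w) = ((w² + w*w) + (-6 - 18))*w = ((w² + w²) - 24)*w = (2*w² - 24)*w = (-24 + 2*w²)*w = w*(-24 + 2*w²))
s(j, v) = 2*v*(-12 + v²)
-52983 + s(234, -19) = -52983 + 2*(-19)*(-12 + (-19)²) = -52983 + 2*(-19)*(-12 + 361) = -52983 + 2*(-19)*349 = -52983 - 13262 = -66245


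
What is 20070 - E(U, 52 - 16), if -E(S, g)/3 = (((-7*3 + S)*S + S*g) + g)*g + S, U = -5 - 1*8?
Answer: 21111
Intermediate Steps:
U = -13 (U = -5 - 8 = -13)
E(S, g) = -3*S - 3*g*(g + S*g + S*(-21 + S)) (E(S, g) = -3*((((-7*3 + S)*S + S*g) + g)*g + S) = -3*((((-21 + S)*S + S*g) + g)*g + S) = -3*(((S*(-21 + S) + S*g) + g)*g + S) = -3*(((S*g + S*(-21 + S)) + g)*g + S) = -3*((g + S*g + S*(-21 + S))*g + S) = -3*(g*(g + S*g + S*(-21 + S)) + S) = -3*(S + g*(g + S*g + S*(-21 + S))) = -3*S - 3*g*(g + S*g + S*(-21 + S)))
20070 - E(U, 52 - 16) = 20070 - (-3*(-13) - 3*(52 - 16)² - 3*(-13)*(52 - 16)² - 3*(52 - 16)*(-13)² + 63*(-13)*(52 - 16)) = 20070 - (39 - 3*36² - 3*(-13)*36² - 3*36*169 + 63*(-13)*36) = 20070 - (39 - 3*1296 - 3*(-13)*1296 - 18252 - 29484) = 20070 - (39 - 3888 + 50544 - 18252 - 29484) = 20070 - 1*(-1041) = 20070 + 1041 = 21111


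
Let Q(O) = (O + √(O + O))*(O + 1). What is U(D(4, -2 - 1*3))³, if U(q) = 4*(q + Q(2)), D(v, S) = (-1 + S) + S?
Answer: 64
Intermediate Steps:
D(v, S) = -1 + 2*S
Q(O) = (1 + O)*(O + √2*√O) (Q(O) = (O + √(2*O))*(1 + O) = (O + √2*√O)*(1 + O) = (1 + O)*(O + √2*√O))
U(q) = 48 + 4*q (U(q) = 4*(q + (2 + 2² + √2*√2 + √2*2^(3/2))) = 4*(q + (2 + 4 + 2 + √2*(2*√2))) = 4*(q + (2 + 4 + 2 + 4)) = 4*(q + 12) = 4*(12 + q) = 48 + 4*q)
U(D(4, -2 - 1*3))³ = (48 + 4*(-1 + 2*(-2 - 1*3)))³ = (48 + 4*(-1 + 2*(-2 - 3)))³ = (48 + 4*(-1 + 2*(-5)))³ = (48 + 4*(-1 - 10))³ = (48 + 4*(-11))³ = (48 - 44)³ = 4³ = 64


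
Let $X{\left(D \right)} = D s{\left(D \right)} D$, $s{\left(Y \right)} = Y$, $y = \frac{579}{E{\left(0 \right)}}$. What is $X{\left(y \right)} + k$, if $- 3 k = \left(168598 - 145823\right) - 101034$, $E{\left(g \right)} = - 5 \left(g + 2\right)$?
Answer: $- \frac{504054617}{3000} \approx -1.6802 \cdot 10^{5}$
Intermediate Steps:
$E{\left(g \right)} = -10 - 5 g$ ($E{\left(g \right)} = - 5 \left(2 + g\right) = -10 - 5 g$)
$y = - \frac{579}{10}$ ($y = \frac{579}{-10 - 0} = \frac{579}{-10 + 0} = \frac{579}{-10} = 579 \left(- \frac{1}{10}\right) = - \frac{579}{10} \approx -57.9$)
$k = \frac{78259}{3}$ ($k = - \frac{\left(168598 - 145823\right) - 101034}{3} = - \frac{22775 - 101034}{3} = \left(- \frac{1}{3}\right) \left(-78259\right) = \frac{78259}{3} \approx 26086.0$)
$X{\left(D \right)} = D^{3}$ ($X{\left(D \right)} = D D D = D^{2} D = D^{3}$)
$X{\left(y \right)} + k = \left(- \frac{579}{10}\right)^{3} + \frac{78259}{3} = - \frac{194104539}{1000} + \frac{78259}{3} = - \frac{504054617}{3000}$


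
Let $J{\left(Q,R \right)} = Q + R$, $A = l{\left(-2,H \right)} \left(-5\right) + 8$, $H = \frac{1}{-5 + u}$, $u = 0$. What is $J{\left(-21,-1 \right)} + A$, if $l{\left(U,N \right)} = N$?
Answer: $-13$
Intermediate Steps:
$H = - \frac{1}{5}$ ($H = \frac{1}{-5 + 0} = \frac{1}{-5} = - \frac{1}{5} \approx -0.2$)
$A = 9$ ($A = \left(- \frac{1}{5}\right) \left(-5\right) + 8 = 1 + 8 = 9$)
$J{\left(-21,-1 \right)} + A = \left(-21 - 1\right) + 9 = -22 + 9 = -13$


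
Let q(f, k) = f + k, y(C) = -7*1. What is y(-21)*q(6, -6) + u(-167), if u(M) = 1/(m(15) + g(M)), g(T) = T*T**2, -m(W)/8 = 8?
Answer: -1/4657527 ≈ -2.1471e-7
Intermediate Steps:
m(W) = -64 (m(W) = -8*8 = -64)
y(C) = -7
g(T) = T**3
u(M) = 1/(-64 + M**3)
y(-21)*q(6, -6) + u(-167) = -7*(6 - 6) + 1/(-64 + (-167)**3) = -7*0 + 1/(-64 - 4657463) = 0 + 1/(-4657527) = 0 - 1/4657527 = -1/4657527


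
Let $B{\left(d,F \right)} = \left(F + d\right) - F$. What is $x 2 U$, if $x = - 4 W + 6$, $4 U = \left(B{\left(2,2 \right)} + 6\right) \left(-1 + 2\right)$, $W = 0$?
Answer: $24$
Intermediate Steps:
$B{\left(d,F \right)} = d$
$U = 2$ ($U = \frac{\left(2 + 6\right) \left(-1 + 2\right)}{4} = \frac{8 \cdot 1}{4} = \frac{1}{4} \cdot 8 = 2$)
$x = 6$ ($x = \left(-4\right) 0 + 6 = 0 + 6 = 6$)
$x 2 U = 6 \cdot 2 \cdot 2 = 12 \cdot 2 = 24$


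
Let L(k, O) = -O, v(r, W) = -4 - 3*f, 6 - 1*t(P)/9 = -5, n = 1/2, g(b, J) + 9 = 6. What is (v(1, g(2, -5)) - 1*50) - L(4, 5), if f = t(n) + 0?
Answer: -346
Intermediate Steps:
g(b, J) = -3 (g(b, J) = -9 + 6 = -3)
n = ½ ≈ 0.50000
t(P) = 99 (t(P) = 54 - 9*(-5) = 54 + 45 = 99)
f = 99 (f = 99 + 0 = 99)
v(r, W) = -301 (v(r, W) = -4 - 3*99 = -4 - 297 = -301)
(v(1, g(2, -5)) - 1*50) - L(4, 5) = (-301 - 1*50) - (-1)*5 = (-301 - 50) - 1*(-5) = -351 + 5 = -346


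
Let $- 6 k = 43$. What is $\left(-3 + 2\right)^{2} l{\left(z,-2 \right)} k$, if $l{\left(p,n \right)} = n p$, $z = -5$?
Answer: $- \frac{215}{3} \approx -71.667$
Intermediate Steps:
$k = - \frac{43}{6}$ ($k = \left(- \frac{1}{6}\right) 43 = - \frac{43}{6} \approx -7.1667$)
$\left(-3 + 2\right)^{2} l{\left(z,-2 \right)} k = \left(-3 + 2\right)^{2} \left(\left(-2\right) \left(-5\right)\right) \left(- \frac{43}{6}\right) = \left(-1\right)^{2} \cdot 10 \left(- \frac{43}{6}\right) = 1 \cdot 10 \left(- \frac{43}{6}\right) = 10 \left(- \frac{43}{6}\right) = - \frac{215}{3}$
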